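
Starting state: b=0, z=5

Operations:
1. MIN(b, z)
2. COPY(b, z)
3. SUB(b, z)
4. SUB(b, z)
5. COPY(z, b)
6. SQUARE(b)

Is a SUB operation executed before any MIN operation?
No

First SUB: step 3
First MIN: step 1
Since 3 > 1, MIN comes first.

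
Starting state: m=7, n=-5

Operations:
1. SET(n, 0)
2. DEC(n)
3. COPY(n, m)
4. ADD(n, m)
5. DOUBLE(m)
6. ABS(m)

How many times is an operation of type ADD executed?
1

Counting ADD operations:
Step 4: ADD(n, m) ← ADD
Total: 1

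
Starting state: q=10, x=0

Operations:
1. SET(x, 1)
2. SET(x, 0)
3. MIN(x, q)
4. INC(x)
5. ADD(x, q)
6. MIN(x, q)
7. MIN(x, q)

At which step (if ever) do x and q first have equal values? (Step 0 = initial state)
Step 6

x and q first become equal after step 6.

Comparing values at each step:
Initial: x=0, q=10
After step 1: x=1, q=10
After step 2: x=0, q=10
After step 3: x=0, q=10
After step 4: x=1, q=10
After step 5: x=11, q=10
After step 6: x=10, q=10 ← equal!
After step 7: x=10, q=10 ← equal!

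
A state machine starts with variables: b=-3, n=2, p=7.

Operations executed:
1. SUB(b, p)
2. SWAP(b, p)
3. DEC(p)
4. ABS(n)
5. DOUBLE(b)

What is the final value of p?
p = -11

Tracing execution:
Step 1: SUB(b, p) → p = 7
Step 2: SWAP(b, p) → p = -10
Step 3: DEC(p) → p = -11
Step 4: ABS(n) → p = -11
Step 5: DOUBLE(b) → p = -11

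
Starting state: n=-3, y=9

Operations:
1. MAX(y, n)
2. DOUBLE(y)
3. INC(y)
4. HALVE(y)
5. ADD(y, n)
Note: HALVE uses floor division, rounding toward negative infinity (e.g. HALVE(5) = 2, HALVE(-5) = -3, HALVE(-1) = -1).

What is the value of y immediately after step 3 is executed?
y = 19

Tracing y through execution:
Initial: y = 9
After step 1 (MAX(y, n)): y = 9
After step 2 (DOUBLE(y)): y = 18
After step 3 (INC(y)): y = 19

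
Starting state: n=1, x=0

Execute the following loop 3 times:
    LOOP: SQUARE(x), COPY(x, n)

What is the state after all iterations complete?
n=1, x=1

Iteration trace:
Start: n=1, x=0
After iteration 1: n=1, x=1
After iteration 2: n=1, x=1
After iteration 3: n=1, x=1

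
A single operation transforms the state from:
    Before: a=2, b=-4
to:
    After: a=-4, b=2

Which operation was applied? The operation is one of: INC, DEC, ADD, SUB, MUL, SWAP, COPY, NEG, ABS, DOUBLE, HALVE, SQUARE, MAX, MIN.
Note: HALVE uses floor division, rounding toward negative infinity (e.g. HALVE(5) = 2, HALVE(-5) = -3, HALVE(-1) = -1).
SWAP(a, b)

Analyzing the change:
Before: a=2, b=-4
After: a=-4, b=2
Variable a changed from 2 to -4
Variable b changed from -4 to 2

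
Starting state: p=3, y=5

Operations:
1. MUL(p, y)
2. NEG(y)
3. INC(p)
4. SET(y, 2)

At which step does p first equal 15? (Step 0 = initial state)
Step 1

Tracing p:
Initial: p = 3
After step 1: p = 15 ← first occurrence
After step 2: p = 15
After step 3: p = 16
After step 4: p = 16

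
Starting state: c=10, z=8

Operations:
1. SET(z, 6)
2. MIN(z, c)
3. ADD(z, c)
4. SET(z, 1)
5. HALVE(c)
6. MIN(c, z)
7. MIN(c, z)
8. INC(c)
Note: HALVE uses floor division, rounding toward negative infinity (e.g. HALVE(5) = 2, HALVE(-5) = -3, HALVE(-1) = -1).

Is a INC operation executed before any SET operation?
No

First INC: step 8
First SET: step 1
Since 8 > 1, SET comes first.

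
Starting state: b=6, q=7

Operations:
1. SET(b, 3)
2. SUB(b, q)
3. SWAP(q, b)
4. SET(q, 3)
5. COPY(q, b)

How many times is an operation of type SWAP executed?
1

Counting SWAP operations:
Step 3: SWAP(q, b) ← SWAP
Total: 1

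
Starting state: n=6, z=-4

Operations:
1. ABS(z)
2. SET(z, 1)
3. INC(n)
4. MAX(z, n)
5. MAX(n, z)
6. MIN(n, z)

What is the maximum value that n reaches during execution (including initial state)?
7

Values of n at each step:
Initial: n = 6
After step 1: n = 6
After step 2: n = 6
After step 3: n = 7 ← maximum
After step 4: n = 7
After step 5: n = 7
After step 6: n = 7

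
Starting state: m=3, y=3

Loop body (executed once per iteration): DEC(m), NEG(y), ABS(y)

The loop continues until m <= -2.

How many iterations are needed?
5

Tracing iterations:
Initial: m=3, y=3
After iteration 1: m=2, y=3
After iteration 2: m=1, y=3
After iteration 3: m=0, y=3
After iteration 4: m=-1, y=3
After iteration 5: m=-2, y=3
m <= -2 now holds, so the loop exits after 5 iterations.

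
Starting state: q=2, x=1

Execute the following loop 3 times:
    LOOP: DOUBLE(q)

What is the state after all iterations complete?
q=16, x=1

Iteration trace:
Start: q=2, x=1
After iteration 1: q=4, x=1
After iteration 2: q=8, x=1
After iteration 3: q=16, x=1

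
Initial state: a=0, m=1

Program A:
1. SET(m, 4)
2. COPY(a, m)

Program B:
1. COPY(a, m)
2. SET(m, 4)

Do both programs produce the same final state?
No

Program A final state: a=4, m=4
Program B final state: a=1, m=4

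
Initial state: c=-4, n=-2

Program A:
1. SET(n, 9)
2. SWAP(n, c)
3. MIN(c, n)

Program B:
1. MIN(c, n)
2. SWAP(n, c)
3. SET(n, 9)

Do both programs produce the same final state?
No

Program A final state: c=-4, n=-4
Program B final state: c=-2, n=9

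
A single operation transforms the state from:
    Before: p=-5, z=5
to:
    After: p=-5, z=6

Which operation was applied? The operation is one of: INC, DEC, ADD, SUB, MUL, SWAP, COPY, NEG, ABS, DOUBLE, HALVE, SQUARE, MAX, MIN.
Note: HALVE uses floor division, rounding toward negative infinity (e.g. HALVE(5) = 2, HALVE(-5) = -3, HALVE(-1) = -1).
INC(z)

Analyzing the change:
Before: p=-5, z=5
After: p=-5, z=6
Variable z changed from 5 to 6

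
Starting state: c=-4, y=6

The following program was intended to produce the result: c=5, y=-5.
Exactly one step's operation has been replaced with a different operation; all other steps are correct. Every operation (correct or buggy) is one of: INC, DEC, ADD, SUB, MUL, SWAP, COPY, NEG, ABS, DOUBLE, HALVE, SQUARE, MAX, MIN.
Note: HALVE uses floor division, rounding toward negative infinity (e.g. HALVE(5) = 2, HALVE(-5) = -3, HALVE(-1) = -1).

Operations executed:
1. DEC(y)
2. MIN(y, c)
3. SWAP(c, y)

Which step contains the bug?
Step 2

Trace with buggy code:
Initial: c=-4, y=6
After step 1: c=-4, y=5
After step 2: c=-4, y=-4
After step 3: c=-4, y=-4
Actual final c=-4, y=-4 ≠ expected c=5, y=-5.
Step 2 is the only position where a single-operation replacement can produce the expected result.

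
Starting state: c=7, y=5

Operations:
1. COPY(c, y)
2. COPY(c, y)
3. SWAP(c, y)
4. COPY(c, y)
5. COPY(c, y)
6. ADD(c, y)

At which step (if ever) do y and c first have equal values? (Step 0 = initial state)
Step 1

y and c first become equal after step 1.

Comparing values at each step:
Initial: y=5, c=7
After step 1: y=5, c=5 ← equal!
After step 2: y=5, c=5 ← equal!
After step 3: y=5, c=5 ← equal!
After step 4: y=5, c=5 ← equal!
After step 5: y=5, c=5 ← equal!
After step 6: y=5, c=10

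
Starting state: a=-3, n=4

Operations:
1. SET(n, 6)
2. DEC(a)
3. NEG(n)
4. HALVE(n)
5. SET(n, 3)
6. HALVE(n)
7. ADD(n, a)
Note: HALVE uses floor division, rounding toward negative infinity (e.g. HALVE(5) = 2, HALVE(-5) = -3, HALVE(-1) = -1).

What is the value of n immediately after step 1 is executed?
n = 6

Tracing n through execution:
Initial: n = 4
After step 1 (SET(n, 6)): n = 6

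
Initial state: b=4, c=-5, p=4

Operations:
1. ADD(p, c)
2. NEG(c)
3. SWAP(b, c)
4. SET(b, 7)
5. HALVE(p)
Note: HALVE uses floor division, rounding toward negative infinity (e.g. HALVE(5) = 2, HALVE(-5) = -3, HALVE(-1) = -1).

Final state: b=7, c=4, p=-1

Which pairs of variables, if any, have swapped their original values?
None

Comparing initial and final values:
b: 4 → 7
p: 4 → -1
c: -5 → 4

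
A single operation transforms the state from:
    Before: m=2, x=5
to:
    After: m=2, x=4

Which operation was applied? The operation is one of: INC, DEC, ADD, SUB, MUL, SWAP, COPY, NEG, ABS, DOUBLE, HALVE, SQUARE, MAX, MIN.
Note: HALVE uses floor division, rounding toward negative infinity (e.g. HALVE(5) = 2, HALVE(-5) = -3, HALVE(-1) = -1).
DEC(x)

Analyzing the change:
Before: m=2, x=5
After: m=2, x=4
Variable x changed from 5 to 4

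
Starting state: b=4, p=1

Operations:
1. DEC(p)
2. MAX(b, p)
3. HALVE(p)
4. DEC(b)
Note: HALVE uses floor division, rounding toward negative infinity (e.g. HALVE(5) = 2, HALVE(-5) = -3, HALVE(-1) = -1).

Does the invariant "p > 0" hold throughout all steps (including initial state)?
No, violated after step 1

The invariant is violated after step 1.

State at each step:
Initial: b=4, p=1
After step 1: b=4, p=0
After step 2: b=4, p=0
After step 3: b=4, p=0
After step 4: b=3, p=0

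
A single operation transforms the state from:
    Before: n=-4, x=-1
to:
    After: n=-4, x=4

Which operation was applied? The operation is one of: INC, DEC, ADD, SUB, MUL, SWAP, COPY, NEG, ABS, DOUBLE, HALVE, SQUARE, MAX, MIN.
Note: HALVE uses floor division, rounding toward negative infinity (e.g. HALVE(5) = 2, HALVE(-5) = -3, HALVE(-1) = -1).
MUL(x, n)

Analyzing the change:
Before: n=-4, x=-1
After: n=-4, x=4
Variable x changed from -1 to 4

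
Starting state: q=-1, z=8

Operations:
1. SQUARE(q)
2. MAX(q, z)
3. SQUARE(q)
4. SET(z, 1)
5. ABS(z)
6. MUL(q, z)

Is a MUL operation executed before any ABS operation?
No

First MUL: step 6
First ABS: step 5
Since 6 > 5, ABS comes first.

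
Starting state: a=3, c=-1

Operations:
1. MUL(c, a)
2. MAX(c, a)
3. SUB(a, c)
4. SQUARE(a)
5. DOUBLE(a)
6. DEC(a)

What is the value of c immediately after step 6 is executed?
c = 3

Tracing c through execution:
Initial: c = -1
After step 1 (MUL(c, a)): c = -3
After step 2 (MAX(c, a)): c = 3
After step 3 (SUB(a, c)): c = 3
After step 4 (SQUARE(a)): c = 3
After step 5 (DOUBLE(a)): c = 3
After step 6 (DEC(a)): c = 3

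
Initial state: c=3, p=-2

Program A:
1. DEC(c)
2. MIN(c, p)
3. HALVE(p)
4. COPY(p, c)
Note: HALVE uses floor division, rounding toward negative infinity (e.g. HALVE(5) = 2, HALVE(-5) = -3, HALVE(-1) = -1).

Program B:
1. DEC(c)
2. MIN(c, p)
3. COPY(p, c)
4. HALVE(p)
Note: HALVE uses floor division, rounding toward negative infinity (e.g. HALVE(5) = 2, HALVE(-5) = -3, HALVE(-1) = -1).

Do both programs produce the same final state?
No

Program A final state: c=-2, p=-2
Program B final state: c=-2, p=-1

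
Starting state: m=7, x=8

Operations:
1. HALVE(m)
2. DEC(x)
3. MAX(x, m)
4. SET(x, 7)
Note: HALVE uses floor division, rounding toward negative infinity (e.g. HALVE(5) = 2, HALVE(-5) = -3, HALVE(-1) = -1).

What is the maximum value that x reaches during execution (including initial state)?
8

Values of x at each step:
Initial: x = 8 ← maximum
After step 1: x = 8
After step 2: x = 7
After step 3: x = 7
After step 4: x = 7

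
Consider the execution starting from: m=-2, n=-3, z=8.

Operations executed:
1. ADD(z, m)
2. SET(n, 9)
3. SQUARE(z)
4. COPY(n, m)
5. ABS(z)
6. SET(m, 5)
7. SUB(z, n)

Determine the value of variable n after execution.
n = -2

Tracing execution:
Step 1: ADD(z, m) → n = -3
Step 2: SET(n, 9) → n = 9
Step 3: SQUARE(z) → n = 9
Step 4: COPY(n, m) → n = -2
Step 5: ABS(z) → n = -2
Step 6: SET(m, 5) → n = -2
Step 7: SUB(z, n) → n = -2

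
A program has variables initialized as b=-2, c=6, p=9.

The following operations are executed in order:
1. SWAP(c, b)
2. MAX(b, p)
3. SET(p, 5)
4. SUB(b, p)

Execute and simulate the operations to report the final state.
{b: 4, c: -2, p: 5}

Step-by-step execution:
Initial: b=-2, c=6, p=9
After step 1 (SWAP(c, b)): b=6, c=-2, p=9
After step 2 (MAX(b, p)): b=9, c=-2, p=9
After step 3 (SET(p, 5)): b=9, c=-2, p=5
After step 4 (SUB(b, p)): b=4, c=-2, p=5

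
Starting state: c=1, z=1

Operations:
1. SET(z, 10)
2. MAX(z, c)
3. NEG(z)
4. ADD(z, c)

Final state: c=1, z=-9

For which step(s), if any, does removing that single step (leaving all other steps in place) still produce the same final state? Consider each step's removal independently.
Step(s) 2

Testing removal of each single step:
Without step 1: final = c=1, z=0 (different)
Without step 2: final = c=1, z=-9 (same)
Without step 3: final = c=1, z=11 (different)
Without step 4: final = c=1, z=-10 (different)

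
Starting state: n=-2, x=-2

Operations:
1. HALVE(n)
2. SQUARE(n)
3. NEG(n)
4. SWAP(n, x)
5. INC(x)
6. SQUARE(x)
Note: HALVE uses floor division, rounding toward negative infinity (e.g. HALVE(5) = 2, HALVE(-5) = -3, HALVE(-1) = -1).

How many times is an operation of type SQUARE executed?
2

Counting SQUARE operations:
Step 2: SQUARE(n) ← SQUARE
Step 6: SQUARE(x) ← SQUARE
Total: 2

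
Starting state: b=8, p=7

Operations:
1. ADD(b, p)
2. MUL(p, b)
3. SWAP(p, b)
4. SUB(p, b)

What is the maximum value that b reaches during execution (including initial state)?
105

Values of b at each step:
Initial: b = 8
After step 1: b = 15
After step 2: b = 15
After step 3: b = 105 ← maximum
After step 4: b = 105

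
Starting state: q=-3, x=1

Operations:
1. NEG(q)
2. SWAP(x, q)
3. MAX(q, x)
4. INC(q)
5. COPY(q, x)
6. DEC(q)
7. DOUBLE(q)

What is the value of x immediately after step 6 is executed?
x = 3

Tracing x through execution:
Initial: x = 1
After step 1 (NEG(q)): x = 1
After step 2 (SWAP(x, q)): x = 3
After step 3 (MAX(q, x)): x = 3
After step 4 (INC(q)): x = 3
After step 5 (COPY(q, x)): x = 3
After step 6 (DEC(q)): x = 3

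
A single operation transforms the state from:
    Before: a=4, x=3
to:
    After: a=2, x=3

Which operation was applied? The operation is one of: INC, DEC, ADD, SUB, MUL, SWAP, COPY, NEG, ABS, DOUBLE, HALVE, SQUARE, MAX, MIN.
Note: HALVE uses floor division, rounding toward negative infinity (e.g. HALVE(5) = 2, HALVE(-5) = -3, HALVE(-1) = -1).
HALVE(a)

Analyzing the change:
Before: a=4, x=3
After: a=2, x=3
Variable a changed from 4 to 2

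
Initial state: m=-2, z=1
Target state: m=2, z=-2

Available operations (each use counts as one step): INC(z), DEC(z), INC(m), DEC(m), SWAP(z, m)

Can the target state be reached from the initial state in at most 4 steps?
Yes

Path (2 steps): INC(z) → SWAP(z, m)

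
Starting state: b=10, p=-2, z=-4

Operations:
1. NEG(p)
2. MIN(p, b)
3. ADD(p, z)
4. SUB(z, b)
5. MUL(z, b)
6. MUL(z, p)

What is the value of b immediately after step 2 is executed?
b = 10

Tracing b through execution:
Initial: b = 10
After step 1 (NEG(p)): b = 10
After step 2 (MIN(p, b)): b = 10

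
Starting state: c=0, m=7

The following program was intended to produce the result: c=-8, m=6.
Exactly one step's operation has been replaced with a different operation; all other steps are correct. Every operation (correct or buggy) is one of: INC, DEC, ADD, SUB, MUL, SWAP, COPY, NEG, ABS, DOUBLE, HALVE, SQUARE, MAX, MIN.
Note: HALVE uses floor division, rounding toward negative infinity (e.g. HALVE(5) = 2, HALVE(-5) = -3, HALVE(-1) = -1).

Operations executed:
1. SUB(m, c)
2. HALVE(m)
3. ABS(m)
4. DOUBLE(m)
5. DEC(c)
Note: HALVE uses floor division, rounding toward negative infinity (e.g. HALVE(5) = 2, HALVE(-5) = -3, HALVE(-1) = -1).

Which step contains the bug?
Step 1

Trace with buggy code:
Initial: c=0, m=7
After step 1: c=0, m=7
After step 2: c=0, m=3
After step 3: c=0, m=3
After step 4: c=0, m=6
After step 5: c=-1, m=6
Actual final c=-1, m=6 ≠ expected c=-8, m=6.
Step 1 is the only position where a single-operation replacement can produce the expected result.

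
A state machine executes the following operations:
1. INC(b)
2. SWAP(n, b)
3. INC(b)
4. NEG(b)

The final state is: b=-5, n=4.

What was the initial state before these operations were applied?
b=3, n=4

Working backwards:
Final state: b=-5, n=4
Before step 4 (NEG(b)): b=5, n=4
Before step 3 (INC(b)): b=4, n=4
Before step 2 (SWAP(n, b)): b=4, n=4
Before step 1 (INC(b)): b=3, n=4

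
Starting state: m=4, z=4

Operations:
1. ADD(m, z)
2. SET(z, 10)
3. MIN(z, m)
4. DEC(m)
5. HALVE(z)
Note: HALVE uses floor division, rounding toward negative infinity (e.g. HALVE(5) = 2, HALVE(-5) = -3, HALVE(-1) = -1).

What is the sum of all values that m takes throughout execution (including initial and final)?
42

Values of m at each step:
Initial: m = 4
After step 1: m = 8
After step 2: m = 8
After step 3: m = 8
After step 4: m = 7
After step 5: m = 7
Sum = 4 + 8 + 8 + 8 + 7 + 7 = 42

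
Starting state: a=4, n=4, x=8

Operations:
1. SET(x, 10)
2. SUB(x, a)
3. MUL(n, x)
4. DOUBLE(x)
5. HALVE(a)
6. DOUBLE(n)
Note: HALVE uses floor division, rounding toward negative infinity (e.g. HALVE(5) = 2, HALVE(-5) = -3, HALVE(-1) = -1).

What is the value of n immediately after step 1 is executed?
n = 4

Tracing n through execution:
Initial: n = 4
After step 1 (SET(x, 10)): n = 4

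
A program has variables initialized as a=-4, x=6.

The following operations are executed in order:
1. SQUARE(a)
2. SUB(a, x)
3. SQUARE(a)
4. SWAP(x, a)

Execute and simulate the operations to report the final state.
{a: 6, x: 100}

Step-by-step execution:
Initial: a=-4, x=6
After step 1 (SQUARE(a)): a=16, x=6
After step 2 (SUB(a, x)): a=10, x=6
After step 3 (SQUARE(a)): a=100, x=6
After step 4 (SWAP(x, a)): a=6, x=100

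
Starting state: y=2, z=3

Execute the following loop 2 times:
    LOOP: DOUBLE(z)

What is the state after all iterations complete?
y=2, z=12

Iteration trace:
Start: y=2, z=3
After iteration 1: y=2, z=6
After iteration 2: y=2, z=12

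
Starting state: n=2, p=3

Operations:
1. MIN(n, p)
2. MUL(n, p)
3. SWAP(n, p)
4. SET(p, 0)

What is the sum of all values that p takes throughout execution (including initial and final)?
15

Values of p at each step:
Initial: p = 3
After step 1: p = 3
After step 2: p = 3
After step 3: p = 6
After step 4: p = 0
Sum = 3 + 3 + 3 + 6 + 0 = 15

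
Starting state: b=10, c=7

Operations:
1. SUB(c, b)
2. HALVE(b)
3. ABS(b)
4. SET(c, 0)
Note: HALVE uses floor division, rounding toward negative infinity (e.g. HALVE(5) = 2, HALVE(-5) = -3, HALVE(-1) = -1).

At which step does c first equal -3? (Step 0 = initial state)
Step 1

Tracing c:
Initial: c = 7
After step 1: c = -3 ← first occurrence
After step 2: c = -3
After step 3: c = -3
After step 4: c = 0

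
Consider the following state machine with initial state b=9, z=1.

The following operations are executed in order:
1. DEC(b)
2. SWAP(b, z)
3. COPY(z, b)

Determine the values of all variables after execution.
{b: 1, z: 1}

Step-by-step execution:
Initial: b=9, z=1
After step 1 (DEC(b)): b=8, z=1
After step 2 (SWAP(b, z)): b=1, z=8
After step 3 (COPY(z, b)): b=1, z=1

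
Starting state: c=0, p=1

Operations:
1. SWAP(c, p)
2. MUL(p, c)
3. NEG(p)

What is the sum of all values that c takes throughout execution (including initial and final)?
3

Values of c at each step:
Initial: c = 0
After step 1: c = 1
After step 2: c = 1
After step 3: c = 1
Sum = 0 + 1 + 1 + 1 = 3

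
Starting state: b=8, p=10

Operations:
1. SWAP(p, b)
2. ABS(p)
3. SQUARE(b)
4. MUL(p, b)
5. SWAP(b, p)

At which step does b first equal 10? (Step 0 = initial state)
Step 1

Tracing b:
Initial: b = 8
After step 1: b = 10 ← first occurrence
After step 2: b = 10
After step 3: b = 100
After step 4: b = 100
After step 5: b = 800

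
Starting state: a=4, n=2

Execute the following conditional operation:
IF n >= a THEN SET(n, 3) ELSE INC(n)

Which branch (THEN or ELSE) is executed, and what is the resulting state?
Branch: ELSE, Final state: a=4, n=3

Evaluating condition: n >= a
n = 2, a = 4
Condition is False, so ELSE branch executes
After INC(n): a=4, n=3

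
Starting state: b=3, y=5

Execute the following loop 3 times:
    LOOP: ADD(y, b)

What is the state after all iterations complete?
b=3, y=14

Iteration trace:
Start: b=3, y=5
After iteration 1: b=3, y=8
After iteration 2: b=3, y=11
After iteration 3: b=3, y=14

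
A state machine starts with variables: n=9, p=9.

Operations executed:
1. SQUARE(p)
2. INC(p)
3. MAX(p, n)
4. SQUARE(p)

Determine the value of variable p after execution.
p = 6724

Tracing execution:
Step 1: SQUARE(p) → p = 81
Step 2: INC(p) → p = 82
Step 3: MAX(p, n) → p = 82
Step 4: SQUARE(p) → p = 6724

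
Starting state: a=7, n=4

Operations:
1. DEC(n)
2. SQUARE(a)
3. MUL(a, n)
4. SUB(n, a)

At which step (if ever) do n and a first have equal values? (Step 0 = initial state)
Never

n and a never become equal during execution.

Comparing values at each step:
Initial: n=4, a=7
After step 1: n=3, a=7
After step 2: n=3, a=49
After step 3: n=3, a=147
After step 4: n=-144, a=147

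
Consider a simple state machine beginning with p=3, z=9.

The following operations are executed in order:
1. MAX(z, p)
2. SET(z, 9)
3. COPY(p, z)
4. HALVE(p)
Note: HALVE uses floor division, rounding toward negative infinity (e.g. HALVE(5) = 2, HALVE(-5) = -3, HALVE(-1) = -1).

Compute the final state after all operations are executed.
{p: 4, z: 9}

Step-by-step execution:
Initial: p=3, z=9
After step 1 (MAX(z, p)): p=3, z=9
After step 2 (SET(z, 9)): p=3, z=9
After step 3 (COPY(p, z)): p=9, z=9
After step 4 (HALVE(p)): p=4, z=9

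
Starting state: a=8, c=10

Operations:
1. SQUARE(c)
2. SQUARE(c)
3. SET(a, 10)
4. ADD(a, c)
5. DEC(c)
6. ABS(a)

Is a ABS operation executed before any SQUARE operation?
No

First ABS: step 6
First SQUARE: step 1
Since 6 > 1, SQUARE comes first.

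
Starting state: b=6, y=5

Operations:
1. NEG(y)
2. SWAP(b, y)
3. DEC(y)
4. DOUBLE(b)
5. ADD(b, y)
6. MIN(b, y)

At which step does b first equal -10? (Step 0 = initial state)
Step 4

Tracing b:
Initial: b = 6
After step 1: b = 6
After step 2: b = -5
After step 3: b = -5
After step 4: b = -10 ← first occurrence
After step 5: b = -5
After step 6: b = -5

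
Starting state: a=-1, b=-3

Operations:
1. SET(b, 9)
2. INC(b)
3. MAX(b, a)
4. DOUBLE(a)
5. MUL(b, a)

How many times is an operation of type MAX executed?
1

Counting MAX operations:
Step 3: MAX(b, a) ← MAX
Total: 1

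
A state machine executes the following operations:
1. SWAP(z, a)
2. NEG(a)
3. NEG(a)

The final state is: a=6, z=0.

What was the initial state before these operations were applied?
a=0, z=6

Working backwards:
Final state: a=6, z=0
Before step 3 (NEG(a)): a=-6, z=0
Before step 2 (NEG(a)): a=6, z=0
Before step 1 (SWAP(z, a)): a=0, z=6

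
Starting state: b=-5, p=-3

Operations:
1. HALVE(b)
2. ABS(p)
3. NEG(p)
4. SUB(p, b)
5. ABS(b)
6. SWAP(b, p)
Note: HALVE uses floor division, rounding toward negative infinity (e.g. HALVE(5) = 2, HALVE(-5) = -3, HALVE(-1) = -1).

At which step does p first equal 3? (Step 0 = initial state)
Step 2

Tracing p:
Initial: p = -3
After step 1: p = -3
After step 2: p = 3 ← first occurrence
After step 3: p = -3
After step 4: p = 0
After step 5: p = 0
After step 6: p = 3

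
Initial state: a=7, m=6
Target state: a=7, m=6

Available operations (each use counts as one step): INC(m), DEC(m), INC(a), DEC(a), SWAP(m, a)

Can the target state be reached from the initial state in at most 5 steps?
Yes

Path (0 steps): 0 steps (already at target)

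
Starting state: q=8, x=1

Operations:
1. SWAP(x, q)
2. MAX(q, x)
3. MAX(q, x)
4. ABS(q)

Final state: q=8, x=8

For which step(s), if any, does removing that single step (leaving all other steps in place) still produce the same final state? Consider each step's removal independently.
Step(s) 2, 3, 4

Testing removal of each single step:
Without step 1: final = q=8, x=1 (different)
Without step 2: final = q=8, x=8 (same)
Without step 3: final = q=8, x=8 (same)
Without step 4: final = q=8, x=8 (same)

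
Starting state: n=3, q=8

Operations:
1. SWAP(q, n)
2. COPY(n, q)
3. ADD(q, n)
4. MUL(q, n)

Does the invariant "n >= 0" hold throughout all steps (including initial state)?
Yes

The invariant holds at every step.

State at each step:
Initial: n=3, q=8
After step 1: n=8, q=3
After step 2: n=3, q=3
After step 3: n=3, q=6
After step 4: n=3, q=18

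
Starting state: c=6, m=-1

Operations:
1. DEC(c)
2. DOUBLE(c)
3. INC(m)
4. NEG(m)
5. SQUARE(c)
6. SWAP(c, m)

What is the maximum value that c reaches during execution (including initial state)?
100

Values of c at each step:
Initial: c = 6
After step 1: c = 5
After step 2: c = 10
After step 3: c = 10
After step 4: c = 10
After step 5: c = 100 ← maximum
After step 6: c = 0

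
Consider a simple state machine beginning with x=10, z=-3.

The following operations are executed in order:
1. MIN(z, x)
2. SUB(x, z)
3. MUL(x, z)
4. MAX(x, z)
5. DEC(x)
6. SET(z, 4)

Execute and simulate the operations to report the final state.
{x: -4, z: 4}

Step-by-step execution:
Initial: x=10, z=-3
After step 1 (MIN(z, x)): x=10, z=-3
After step 2 (SUB(x, z)): x=13, z=-3
After step 3 (MUL(x, z)): x=-39, z=-3
After step 4 (MAX(x, z)): x=-3, z=-3
After step 5 (DEC(x)): x=-4, z=-3
After step 6 (SET(z, 4)): x=-4, z=4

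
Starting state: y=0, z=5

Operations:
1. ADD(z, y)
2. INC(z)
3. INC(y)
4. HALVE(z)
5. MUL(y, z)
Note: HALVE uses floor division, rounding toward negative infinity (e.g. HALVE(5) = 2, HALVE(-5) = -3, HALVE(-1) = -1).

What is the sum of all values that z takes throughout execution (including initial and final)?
28

Values of z at each step:
Initial: z = 5
After step 1: z = 5
After step 2: z = 6
After step 3: z = 6
After step 4: z = 3
After step 5: z = 3
Sum = 5 + 5 + 6 + 6 + 3 + 3 = 28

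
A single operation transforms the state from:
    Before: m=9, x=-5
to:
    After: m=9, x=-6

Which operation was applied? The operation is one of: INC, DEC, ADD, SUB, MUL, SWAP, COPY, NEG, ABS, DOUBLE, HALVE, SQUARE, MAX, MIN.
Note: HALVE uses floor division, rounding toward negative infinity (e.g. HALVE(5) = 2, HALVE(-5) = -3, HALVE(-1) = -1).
DEC(x)

Analyzing the change:
Before: m=9, x=-5
After: m=9, x=-6
Variable x changed from -5 to -6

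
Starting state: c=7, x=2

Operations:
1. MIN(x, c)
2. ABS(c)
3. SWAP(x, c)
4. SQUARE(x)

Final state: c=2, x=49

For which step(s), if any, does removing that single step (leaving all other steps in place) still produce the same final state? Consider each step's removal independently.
Step(s) 1, 2

Testing removal of each single step:
Without step 1: final = c=2, x=49 (same)
Without step 2: final = c=2, x=49 (same)
Without step 3: final = c=7, x=4 (different)
Without step 4: final = c=2, x=7 (different)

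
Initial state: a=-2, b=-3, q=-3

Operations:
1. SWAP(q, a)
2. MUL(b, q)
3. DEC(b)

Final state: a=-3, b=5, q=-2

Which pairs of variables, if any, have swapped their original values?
(q, a)

Comparing initial and final values:
q: -3 → -2
b: -3 → 5
a: -2 → -3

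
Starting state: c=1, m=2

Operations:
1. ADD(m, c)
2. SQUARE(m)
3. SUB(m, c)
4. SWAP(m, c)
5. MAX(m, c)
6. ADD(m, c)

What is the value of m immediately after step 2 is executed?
m = 9

Tracing m through execution:
Initial: m = 2
After step 1 (ADD(m, c)): m = 3
After step 2 (SQUARE(m)): m = 9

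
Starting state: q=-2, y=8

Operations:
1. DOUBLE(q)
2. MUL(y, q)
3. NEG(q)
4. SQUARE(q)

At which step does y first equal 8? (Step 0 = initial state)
Step 0

Tracing y:
Initial: y = 8 ← first occurrence
After step 1: y = 8
After step 2: y = -32
After step 3: y = -32
After step 4: y = -32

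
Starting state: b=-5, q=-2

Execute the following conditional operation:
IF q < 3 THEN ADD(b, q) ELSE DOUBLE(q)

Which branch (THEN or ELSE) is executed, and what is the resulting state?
Branch: THEN, Final state: b=-7, q=-2

Evaluating condition: q < 3
q = -2
Condition is True, so THEN branch executes
After ADD(b, q): b=-7, q=-2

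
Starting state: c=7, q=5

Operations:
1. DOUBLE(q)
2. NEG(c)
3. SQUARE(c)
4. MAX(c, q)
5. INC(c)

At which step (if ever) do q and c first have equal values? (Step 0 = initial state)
Never

q and c never become equal during execution.

Comparing values at each step:
Initial: q=5, c=7
After step 1: q=10, c=7
After step 2: q=10, c=-7
After step 3: q=10, c=49
After step 4: q=10, c=49
After step 5: q=10, c=50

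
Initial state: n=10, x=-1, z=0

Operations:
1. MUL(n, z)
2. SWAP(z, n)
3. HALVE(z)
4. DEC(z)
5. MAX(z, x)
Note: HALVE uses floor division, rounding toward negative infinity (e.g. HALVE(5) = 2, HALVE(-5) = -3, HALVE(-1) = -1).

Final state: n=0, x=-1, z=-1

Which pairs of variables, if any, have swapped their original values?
None

Comparing initial and final values:
n: 10 → 0
x: -1 → -1
z: 0 → -1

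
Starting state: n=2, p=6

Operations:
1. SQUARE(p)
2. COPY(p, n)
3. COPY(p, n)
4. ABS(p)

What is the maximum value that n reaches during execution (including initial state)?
2

Values of n at each step:
Initial: n = 2 ← maximum
After step 1: n = 2
After step 2: n = 2
After step 3: n = 2
After step 4: n = 2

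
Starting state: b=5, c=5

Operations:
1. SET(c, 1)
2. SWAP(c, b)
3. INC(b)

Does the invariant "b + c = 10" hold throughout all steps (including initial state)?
No, violated after step 1

The invariant is violated after step 1.

State at each step:
Initial: b=5, c=5
After step 1: b=5, c=1
After step 2: b=1, c=5
After step 3: b=2, c=5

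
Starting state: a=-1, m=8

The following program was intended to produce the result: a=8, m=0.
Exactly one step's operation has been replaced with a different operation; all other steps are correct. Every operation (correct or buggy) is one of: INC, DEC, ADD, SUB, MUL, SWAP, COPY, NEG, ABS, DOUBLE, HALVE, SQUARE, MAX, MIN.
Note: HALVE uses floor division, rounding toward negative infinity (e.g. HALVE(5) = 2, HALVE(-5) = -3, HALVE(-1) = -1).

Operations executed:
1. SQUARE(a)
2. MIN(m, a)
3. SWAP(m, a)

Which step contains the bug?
Step 2

Trace with buggy code:
Initial: a=-1, m=8
After step 1: a=1, m=8
After step 2: a=1, m=1
After step 3: a=1, m=1
Actual final a=1, m=1 ≠ expected a=8, m=0.
Step 2 is the only position where a single-operation replacement can produce the expected result.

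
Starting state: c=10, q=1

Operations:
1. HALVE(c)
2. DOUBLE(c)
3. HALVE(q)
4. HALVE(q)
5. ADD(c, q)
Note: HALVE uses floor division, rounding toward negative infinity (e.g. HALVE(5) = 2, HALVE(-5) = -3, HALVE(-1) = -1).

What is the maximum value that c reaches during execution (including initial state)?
10

Values of c at each step:
Initial: c = 10 ← maximum
After step 1: c = 5
After step 2: c = 10
After step 3: c = 10
After step 4: c = 10
After step 5: c = 10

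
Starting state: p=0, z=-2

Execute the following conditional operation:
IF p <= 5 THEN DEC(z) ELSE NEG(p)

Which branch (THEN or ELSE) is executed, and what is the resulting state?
Branch: THEN, Final state: p=0, z=-3

Evaluating condition: p <= 5
p = 0
Condition is True, so THEN branch executes
After DEC(z): p=0, z=-3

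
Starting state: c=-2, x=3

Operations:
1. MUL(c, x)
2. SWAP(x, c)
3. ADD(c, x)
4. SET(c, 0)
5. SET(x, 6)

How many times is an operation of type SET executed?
2

Counting SET operations:
Step 4: SET(c, 0) ← SET
Step 5: SET(x, 6) ← SET
Total: 2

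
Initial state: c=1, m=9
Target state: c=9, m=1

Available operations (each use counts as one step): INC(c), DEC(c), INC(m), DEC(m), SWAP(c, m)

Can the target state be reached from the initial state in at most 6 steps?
Yes

Path (1 step): SWAP(c, m)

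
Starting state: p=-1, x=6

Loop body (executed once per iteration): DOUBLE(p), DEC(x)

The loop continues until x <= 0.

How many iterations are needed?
6

Tracing iterations:
Initial: p=-1, x=6
After iteration 1: p=-2, x=5
After iteration 2: p=-4, x=4
After iteration 3: p=-8, x=3
After iteration 4: p=-16, x=2
After iteration 5: p=-32, x=1
After iteration 6: p=-64, x=0
x <= 0 now holds, so the loop exits after 6 iterations.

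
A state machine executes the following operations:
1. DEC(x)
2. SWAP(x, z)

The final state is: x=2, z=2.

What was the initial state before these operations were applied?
x=3, z=2

Working backwards:
Final state: x=2, z=2
Before step 2 (SWAP(x, z)): x=2, z=2
Before step 1 (DEC(x)): x=3, z=2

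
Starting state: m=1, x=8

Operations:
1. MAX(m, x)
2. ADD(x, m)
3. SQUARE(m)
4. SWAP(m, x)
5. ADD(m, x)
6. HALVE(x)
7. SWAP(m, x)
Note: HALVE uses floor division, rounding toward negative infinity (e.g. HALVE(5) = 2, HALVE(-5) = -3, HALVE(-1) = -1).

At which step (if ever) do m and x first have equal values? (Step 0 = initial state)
Step 1

m and x first become equal after step 1.

Comparing values at each step:
Initial: m=1, x=8
After step 1: m=8, x=8 ← equal!
After step 2: m=8, x=16
After step 3: m=64, x=16
After step 4: m=16, x=64
After step 5: m=80, x=64
After step 6: m=80, x=32
After step 7: m=32, x=80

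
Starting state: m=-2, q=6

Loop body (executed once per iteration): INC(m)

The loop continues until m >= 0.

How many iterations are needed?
2

Tracing iterations:
Initial: m=-2, q=6
After iteration 1: m=-1, q=6
After iteration 2: m=0, q=6
m >= 0 now holds, so the loop exits after 2 iterations.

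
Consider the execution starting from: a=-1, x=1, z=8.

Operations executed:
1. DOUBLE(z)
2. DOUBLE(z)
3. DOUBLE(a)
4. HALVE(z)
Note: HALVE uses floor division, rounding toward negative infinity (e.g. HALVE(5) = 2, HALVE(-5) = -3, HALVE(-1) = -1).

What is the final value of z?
z = 16

Tracing execution:
Step 1: DOUBLE(z) → z = 16
Step 2: DOUBLE(z) → z = 32
Step 3: DOUBLE(a) → z = 32
Step 4: HALVE(z) → z = 16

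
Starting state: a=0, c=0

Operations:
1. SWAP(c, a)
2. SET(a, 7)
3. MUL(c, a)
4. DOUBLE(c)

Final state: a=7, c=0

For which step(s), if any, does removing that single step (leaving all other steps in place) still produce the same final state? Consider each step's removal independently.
Step(s) 1, 3, 4

Testing removal of each single step:
Without step 1: final = a=7, c=0 (same)
Without step 2: final = a=0, c=0 (different)
Without step 3: final = a=7, c=0 (same)
Without step 4: final = a=7, c=0 (same)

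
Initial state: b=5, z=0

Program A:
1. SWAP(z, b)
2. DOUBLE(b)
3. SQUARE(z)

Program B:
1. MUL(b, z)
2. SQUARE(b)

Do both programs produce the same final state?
No

Program A final state: b=0, z=25
Program B final state: b=0, z=0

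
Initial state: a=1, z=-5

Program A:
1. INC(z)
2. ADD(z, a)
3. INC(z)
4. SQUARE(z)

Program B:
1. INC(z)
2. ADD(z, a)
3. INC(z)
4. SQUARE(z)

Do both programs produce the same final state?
Yes

Program A final state: a=1, z=4
Program B final state: a=1, z=4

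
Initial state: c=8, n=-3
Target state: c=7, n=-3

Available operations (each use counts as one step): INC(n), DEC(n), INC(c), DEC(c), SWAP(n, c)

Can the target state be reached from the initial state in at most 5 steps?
Yes

Path (1 step): DEC(c)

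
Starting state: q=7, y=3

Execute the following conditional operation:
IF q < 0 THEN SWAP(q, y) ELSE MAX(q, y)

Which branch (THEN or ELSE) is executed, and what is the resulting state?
Branch: ELSE, Final state: q=7, y=3

Evaluating condition: q < 0
q = 7
Condition is False, so ELSE branch executes
After MAX(q, y): q=7, y=3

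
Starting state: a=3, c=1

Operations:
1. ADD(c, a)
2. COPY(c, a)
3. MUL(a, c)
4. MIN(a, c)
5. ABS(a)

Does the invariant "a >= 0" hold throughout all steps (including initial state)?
Yes

The invariant holds at every step.

State at each step:
Initial: a=3, c=1
After step 1: a=3, c=4
After step 2: a=3, c=3
After step 3: a=9, c=3
After step 4: a=3, c=3
After step 5: a=3, c=3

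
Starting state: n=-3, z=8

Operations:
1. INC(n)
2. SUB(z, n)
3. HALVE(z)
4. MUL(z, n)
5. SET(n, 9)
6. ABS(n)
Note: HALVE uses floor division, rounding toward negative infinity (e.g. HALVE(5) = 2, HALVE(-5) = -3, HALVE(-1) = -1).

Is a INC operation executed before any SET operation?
Yes

First INC: step 1
First SET: step 5
Since 1 < 5, INC comes first.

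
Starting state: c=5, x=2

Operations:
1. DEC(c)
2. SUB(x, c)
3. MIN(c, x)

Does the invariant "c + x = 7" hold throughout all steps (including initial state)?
No, violated after step 1

The invariant is violated after step 1.

State at each step:
Initial: c=5, x=2
After step 1: c=4, x=2
After step 2: c=4, x=-2
After step 3: c=-2, x=-2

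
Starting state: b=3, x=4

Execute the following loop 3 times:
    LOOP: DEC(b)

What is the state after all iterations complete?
b=0, x=4

Iteration trace:
Start: b=3, x=4
After iteration 1: b=2, x=4
After iteration 2: b=1, x=4
After iteration 3: b=0, x=4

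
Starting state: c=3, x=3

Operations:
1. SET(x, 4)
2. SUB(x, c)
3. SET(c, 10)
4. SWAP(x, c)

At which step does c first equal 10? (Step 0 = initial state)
Step 3

Tracing c:
Initial: c = 3
After step 1: c = 3
After step 2: c = 3
After step 3: c = 10 ← first occurrence
After step 4: c = 1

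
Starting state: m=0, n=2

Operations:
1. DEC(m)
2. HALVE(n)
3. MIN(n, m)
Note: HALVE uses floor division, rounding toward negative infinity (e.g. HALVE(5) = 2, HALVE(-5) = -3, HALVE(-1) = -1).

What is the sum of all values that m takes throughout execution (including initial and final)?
-3

Values of m at each step:
Initial: m = 0
After step 1: m = -1
After step 2: m = -1
After step 3: m = -1
Sum = 0 + -1 + -1 + -1 = -3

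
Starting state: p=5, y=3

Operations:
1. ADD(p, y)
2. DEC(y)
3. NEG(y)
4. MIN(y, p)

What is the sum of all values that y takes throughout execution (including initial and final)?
4

Values of y at each step:
Initial: y = 3
After step 1: y = 3
After step 2: y = 2
After step 3: y = -2
After step 4: y = -2
Sum = 3 + 3 + 2 + -2 + -2 = 4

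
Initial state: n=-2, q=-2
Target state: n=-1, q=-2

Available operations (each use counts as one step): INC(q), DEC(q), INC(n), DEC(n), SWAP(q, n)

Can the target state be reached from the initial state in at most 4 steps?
Yes

Path (1 step): INC(n)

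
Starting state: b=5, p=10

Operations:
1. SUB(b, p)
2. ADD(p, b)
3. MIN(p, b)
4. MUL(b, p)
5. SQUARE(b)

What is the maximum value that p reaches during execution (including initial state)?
10

Values of p at each step:
Initial: p = 10 ← maximum
After step 1: p = 10
After step 2: p = 5
After step 3: p = -5
After step 4: p = -5
After step 5: p = -5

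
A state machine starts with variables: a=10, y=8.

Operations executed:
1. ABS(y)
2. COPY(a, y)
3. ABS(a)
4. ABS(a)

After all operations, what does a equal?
a = 8

Tracing execution:
Step 1: ABS(y) → a = 10
Step 2: COPY(a, y) → a = 8
Step 3: ABS(a) → a = 8
Step 4: ABS(a) → a = 8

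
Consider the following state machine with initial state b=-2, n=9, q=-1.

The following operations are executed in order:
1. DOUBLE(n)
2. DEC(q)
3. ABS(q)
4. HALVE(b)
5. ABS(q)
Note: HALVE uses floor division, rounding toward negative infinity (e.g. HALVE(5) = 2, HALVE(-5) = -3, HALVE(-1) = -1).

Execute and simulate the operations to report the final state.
{b: -1, n: 18, q: 2}

Step-by-step execution:
Initial: b=-2, n=9, q=-1
After step 1 (DOUBLE(n)): b=-2, n=18, q=-1
After step 2 (DEC(q)): b=-2, n=18, q=-2
After step 3 (ABS(q)): b=-2, n=18, q=2
After step 4 (HALVE(b)): b=-1, n=18, q=2
After step 5 (ABS(q)): b=-1, n=18, q=2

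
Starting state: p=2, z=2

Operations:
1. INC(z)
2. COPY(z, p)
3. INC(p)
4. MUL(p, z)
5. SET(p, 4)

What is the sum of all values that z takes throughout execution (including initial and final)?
13

Values of z at each step:
Initial: z = 2
After step 1: z = 3
After step 2: z = 2
After step 3: z = 2
After step 4: z = 2
After step 5: z = 2
Sum = 2 + 3 + 2 + 2 + 2 + 2 = 13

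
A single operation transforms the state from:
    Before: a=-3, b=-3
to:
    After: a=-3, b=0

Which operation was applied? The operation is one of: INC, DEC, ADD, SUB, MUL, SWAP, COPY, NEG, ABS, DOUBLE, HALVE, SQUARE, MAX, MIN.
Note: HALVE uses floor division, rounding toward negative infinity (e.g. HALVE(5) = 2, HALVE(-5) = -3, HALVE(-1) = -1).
SUB(b, a)

Analyzing the change:
Before: a=-3, b=-3
After: a=-3, b=0
Variable b changed from -3 to 0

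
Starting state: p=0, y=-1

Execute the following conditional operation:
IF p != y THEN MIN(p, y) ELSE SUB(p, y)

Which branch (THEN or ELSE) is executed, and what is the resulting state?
Branch: THEN, Final state: p=-1, y=-1

Evaluating condition: p != y
p = 0, y = -1
Condition is True, so THEN branch executes
After MIN(p, y): p=-1, y=-1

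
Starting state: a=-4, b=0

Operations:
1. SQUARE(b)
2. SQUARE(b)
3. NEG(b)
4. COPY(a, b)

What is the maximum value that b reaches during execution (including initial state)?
0

Values of b at each step:
Initial: b = 0 ← maximum
After step 1: b = 0
After step 2: b = 0
After step 3: b = 0
After step 4: b = 0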